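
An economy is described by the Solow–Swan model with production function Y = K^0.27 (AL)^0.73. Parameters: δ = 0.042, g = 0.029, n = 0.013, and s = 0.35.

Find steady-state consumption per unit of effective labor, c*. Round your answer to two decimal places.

Steady state requires s·f(k) = (n + g + δ)·k, i.e. s·k^α = (n + g + δ)·k.
Rearranging, k^(1−α) = s / (n + g + δ).
k^0.73 = 0.35 / (0.013 + 0.029 + 0.042) = 0.35 / 0.084 = 4.1667
k* = 4.1667^(1/0.73) ≈ 7.0637
y* = (k*)^α = 7.0637^0.27 ≈ 1.6953
c* = (1 − s)·y* = (1 − 0.35) × 1.6953 ≈ 1.1019

c* = 1.10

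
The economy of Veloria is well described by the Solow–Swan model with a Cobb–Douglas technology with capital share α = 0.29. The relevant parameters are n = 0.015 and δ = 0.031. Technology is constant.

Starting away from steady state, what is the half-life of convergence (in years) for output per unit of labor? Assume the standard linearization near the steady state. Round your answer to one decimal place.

Near the steady state the convergence rate is λ = (1 − α)(n + δ).
λ = (1 − 0.29) × 0.046 = 0.71 × 0.046 = 0.03266
Half-life = ln 2 / λ = 0.6931 / 0.03266 ≈ 21.22 years

about 21.2 years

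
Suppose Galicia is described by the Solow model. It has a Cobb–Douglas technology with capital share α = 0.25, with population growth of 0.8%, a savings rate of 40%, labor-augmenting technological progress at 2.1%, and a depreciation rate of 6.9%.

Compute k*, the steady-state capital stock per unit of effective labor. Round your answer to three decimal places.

k* = 6.523

Steady state requires s·f(k) = (n + g + δ)·k, i.e. s·k^α = (n + g + δ)·k.
Rearranging, k^(1−α) = s / (n + g + δ).
k^0.75 = 0.40 / (0.008 + 0.021 + 0.069) = 0.40 / 0.098 = 4.0816
k* = 4.0816^(1/0.75) ≈ 6.5229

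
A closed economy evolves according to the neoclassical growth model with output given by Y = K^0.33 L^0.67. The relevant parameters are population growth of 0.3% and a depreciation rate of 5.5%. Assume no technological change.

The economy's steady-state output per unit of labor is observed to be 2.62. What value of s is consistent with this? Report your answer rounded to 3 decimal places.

s ≈ 0.410

In steady state, investment equals break-even investment: s·k^α = (n + δ)·k.
Since y* = [s/(n + δ)]^(α/(1−α)), we have s/(n + δ) = (y*)^((1−α)/α) = 2.62^2.0303 = 7.0677.
Therefore s = 7.0677 × (n + δ) = 7.0677 × 0.058 = 0.4099.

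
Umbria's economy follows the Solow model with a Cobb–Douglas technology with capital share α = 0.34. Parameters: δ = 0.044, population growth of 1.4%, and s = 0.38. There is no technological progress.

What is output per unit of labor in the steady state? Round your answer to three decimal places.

y* ≈ 2.634

Steady state requires s·f(k) = (n + δ)·k, i.e. s·k^α = (n + δ)·k.
Dividing both sides by k: k^(1−α) = s / (n + δ).
k^0.66 = 0.38 / (0.014 + 0.044) = 0.38 / 0.058 = 6.5517
k* = 6.5517^(1/0.66) ≈ 17.2544
y* = (k*)^α = 17.2544^0.34 ≈ 2.6336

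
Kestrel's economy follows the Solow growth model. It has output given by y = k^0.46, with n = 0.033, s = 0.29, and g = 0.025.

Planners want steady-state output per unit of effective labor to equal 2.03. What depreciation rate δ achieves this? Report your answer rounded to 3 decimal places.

In steady state, investment equals break-even investment: s·k^α = (n + g + δ)·k.
Since y* = [s/(n + g + δ)]^(α/(1−α)), we have s/(n + g + δ) = (y*)^((1−α)/α) = 2.03^1.1739 = 2.2960.
Therefore n + g + δ = s / 2.2960 = 0.29 / 2.2960 = 0.1263, so δ = 0.1263 − 0.058 = 0.0683.

δ ≈ 0.068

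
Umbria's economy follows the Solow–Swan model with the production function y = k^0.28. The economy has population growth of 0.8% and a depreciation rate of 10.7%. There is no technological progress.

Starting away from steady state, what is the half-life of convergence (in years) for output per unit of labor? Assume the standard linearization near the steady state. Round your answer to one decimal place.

Near the steady state the convergence rate is λ = (1 − α)(n + δ).
λ = (1 − 0.28) × 0.115 = 0.72 × 0.115 = 0.0828
Half-life = ln 2 / λ = 0.6931 / 0.0828 ≈ 8.37 years

about 8.4 years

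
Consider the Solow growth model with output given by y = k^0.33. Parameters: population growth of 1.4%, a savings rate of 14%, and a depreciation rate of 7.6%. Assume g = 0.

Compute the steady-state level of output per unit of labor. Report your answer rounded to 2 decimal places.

y* ≈ 1.24

In steady state, investment equals break-even investment: s·k^α = (n + δ)·k.
Dividing both sides by k: k^(1−α) = s / (n + δ).
k^0.67 = 0.14 / (0.014 + 0.076) = 0.14 / 0.090 = 1.5556
k* = 1.5556^(1/0.67) ≈ 1.9338
y* = (k*)^α = 1.9338^0.33 ≈ 1.2431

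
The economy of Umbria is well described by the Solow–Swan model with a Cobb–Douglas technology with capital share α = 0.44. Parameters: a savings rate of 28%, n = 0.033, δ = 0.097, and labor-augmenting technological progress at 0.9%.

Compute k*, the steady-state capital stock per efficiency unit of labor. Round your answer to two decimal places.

In steady state, investment equals break-even investment: s·k^α = (n + g + δ)·k.
Rearranging, k^(1−α) = s / (n + g + δ).
k^0.56 = 0.28 / (0.033 + 0.009 + 0.097) = 0.28 / 0.139 = 2.0144
k* = 2.0144^(1/0.56) ≈ 3.4923

k* ≈ 3.49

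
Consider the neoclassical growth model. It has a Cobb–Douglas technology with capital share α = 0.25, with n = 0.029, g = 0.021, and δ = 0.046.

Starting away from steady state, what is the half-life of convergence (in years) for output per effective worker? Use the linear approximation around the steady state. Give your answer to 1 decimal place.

Near the steady state the convergence rate is λ = (1 − α)(n + g + δ).
λ = (1 − 0.25) × 0.096 = 0.75 × 0.096 = 0.0720
Half-life = ln 2 / λ = 0.6931 / 0.0720 ≈ 9.63 years

about 9.6 years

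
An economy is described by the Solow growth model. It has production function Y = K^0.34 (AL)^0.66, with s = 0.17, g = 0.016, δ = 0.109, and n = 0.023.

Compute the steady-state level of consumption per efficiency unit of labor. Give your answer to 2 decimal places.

c* = 0.89

At the steady state, Δk = 0, so s·k^α = (n + g + δ)·k.
Dividing both sides by k: k^(1−α) = s / (n + g + δ).
k^0.66 = 0.17 / (0.023 + 0.016 + 0.109) = 0.17 / 0.148 = 1.1486
k* = 1.1486^(1/0.66) ≈ 1.2336
y* = (k*)^α = 1.2336^0.34 ≈ 1.0740
c* = (1 − s)·y* = (1 − 0.17) × 1.0740 ≈ 0.8914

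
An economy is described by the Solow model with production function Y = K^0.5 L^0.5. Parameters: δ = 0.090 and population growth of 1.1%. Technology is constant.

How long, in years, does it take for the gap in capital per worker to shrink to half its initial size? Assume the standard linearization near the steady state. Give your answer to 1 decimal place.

Near the steady state the convergence rate is λ = (1 − α)(n + δ).
λ = (1 − 0.5) × 0.101 = 0.5 × 0.101 = 0.0505
Half-life = ln 2 / λ = 0.6931 / 0.0505 ≈ 13.72 years

about 13.7 years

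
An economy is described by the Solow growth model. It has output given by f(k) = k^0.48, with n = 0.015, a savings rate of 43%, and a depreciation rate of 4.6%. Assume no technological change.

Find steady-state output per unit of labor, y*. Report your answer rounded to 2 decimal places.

y* ≈ 6.07

Steady state requires s·f(k) = (n + δ)·k, i.e. s·k^α = (n + δ)·k.
Rearranging, k^(1−α) = s / (n + δ).
k^0.52 = 0.43 / (0.015 + 0.046) = 0.43 / 0.061 = 7.0492
k* = 7.0492^(1/0.52) ≈ 42.7600
y* = (k*)^α = 42.7600^0.48 ≈ 6.0659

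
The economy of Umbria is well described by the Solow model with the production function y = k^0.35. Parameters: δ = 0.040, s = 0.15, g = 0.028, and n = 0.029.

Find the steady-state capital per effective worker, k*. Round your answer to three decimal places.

Steady state requires s·f(k) = (n + g + δ)·k, i.e. s·k^α = (n + g + δ)·k.
Rearranging, k^(1−α) = s / (n + g + δ).
k^0.65 = 0.15 / (0.029 + 0.028 + 0.040) = 0.15 / 0.097 = 1.5464
k* = 1.5464^(1/0.65) ≈ 1.9555

k* = 1.956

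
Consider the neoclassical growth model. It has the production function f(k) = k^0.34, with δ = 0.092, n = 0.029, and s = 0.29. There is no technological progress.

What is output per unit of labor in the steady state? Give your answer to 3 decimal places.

At the steady state, Δk = 0, so s·k^α = (n + δ)·k.
Rearranging, k^(1−α) = s / (n + δ).
k^0.66 = 0.29 / (0.029 + 0.092) = 0.29 / 0.121 = 2.3967
k* = 2.3967^(1/0.66) ≈ 3.7599
y* = (k*)^α = 3.7599^0.34 ≈ 1.5688

y* = 1.569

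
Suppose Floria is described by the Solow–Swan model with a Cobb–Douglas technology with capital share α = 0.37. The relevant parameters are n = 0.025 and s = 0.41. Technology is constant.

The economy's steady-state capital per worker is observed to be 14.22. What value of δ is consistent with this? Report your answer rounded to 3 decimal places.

In steady state, investment equals break-even investment: s·k^α = (n + δ)·k.
So s / (n + δ) = (k*)^(1−α) = 14.22^0.63 = 5.3251.
Therefore n + δ = s / 5.3251 = 0.41 / 5.3251 = 0.0770, so δ = 0.0770 − 0.025 = 0.0520.

δ ≈ 0.052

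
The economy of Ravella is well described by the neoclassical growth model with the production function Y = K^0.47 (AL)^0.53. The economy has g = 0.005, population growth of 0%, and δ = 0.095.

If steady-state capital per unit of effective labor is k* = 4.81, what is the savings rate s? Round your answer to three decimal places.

s ≈ 0.230

In steady state, investment equals break-even investment: s·k^α = (n + g + δ)·k.
So s / (n + g + δ) = (k*)^(1−α) = 4.81^0.53 = 2.2990.
Therefore s = 2.2990 × (n + g + δ) = 2.2990 × 0.100 = 0.2299.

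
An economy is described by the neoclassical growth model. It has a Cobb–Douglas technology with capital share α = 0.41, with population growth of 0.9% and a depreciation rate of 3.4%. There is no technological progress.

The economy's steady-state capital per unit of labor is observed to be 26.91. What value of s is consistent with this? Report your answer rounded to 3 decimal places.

At the steady state, Δk = 0, so s·k^α = (n + δ)·k.
So s / (n + δ) = (k*)^(1−α) = 26.91^0.59 = 6.9767.
Therefore s = 6.9767 × (n + δ) = 6.9767 × 0.043 = 0.3000.

s ≈ 0.300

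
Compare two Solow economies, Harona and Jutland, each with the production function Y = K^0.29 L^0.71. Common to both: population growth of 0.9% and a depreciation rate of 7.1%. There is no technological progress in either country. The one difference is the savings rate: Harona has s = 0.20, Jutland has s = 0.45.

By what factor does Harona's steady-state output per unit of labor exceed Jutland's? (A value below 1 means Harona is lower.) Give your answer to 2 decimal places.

y*_H / y*_J ≈ 0.72

Steady-state y* = [s/(n + δ)]^(α/(1−α)), so the ratio is [ (s_H/(n + δ)_H) / (s_J/(n + δ)_J) ]^0.4085.
s_H/(n + δ)_H = 0.20/0.080 = 2.5000; s_J/(n + δ)_J = 0.45/0.080 = 5.6250.
Ratio = (2.5000/5.6250)^0.4085 = 0.4444^0.4085 ≈ 0.7180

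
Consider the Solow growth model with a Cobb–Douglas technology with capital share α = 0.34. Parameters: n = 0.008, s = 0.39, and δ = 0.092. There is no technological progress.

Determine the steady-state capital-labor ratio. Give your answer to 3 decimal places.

k* ≈ 7.862

Steady state requires s·f(k) = (n + δ)·k, i.e. s·k^α = (n + δ)·k.
Rearranging, k^(1−α) = s / (n + δ).
k^0.66 = 0.39 / (0.008 + 0.092) = 0.39 / 0.100 = 3.9000
k* = 3.9000^(1/0.66) ≈ 7.8624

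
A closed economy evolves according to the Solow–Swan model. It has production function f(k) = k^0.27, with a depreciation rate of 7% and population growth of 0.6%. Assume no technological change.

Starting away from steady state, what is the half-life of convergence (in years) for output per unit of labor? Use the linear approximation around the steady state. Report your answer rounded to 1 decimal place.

Near the steady state the convergence rate is λ = (1 − α)(n + δ).
λ = (1 − 0.27) × 0.076 = 0.73 × 0.076 = 0.05548
Half-life = ln 2 / λ = 0.6931 / 0.05548 ≈ 12.49 years

t_½ ≈ 12.5 years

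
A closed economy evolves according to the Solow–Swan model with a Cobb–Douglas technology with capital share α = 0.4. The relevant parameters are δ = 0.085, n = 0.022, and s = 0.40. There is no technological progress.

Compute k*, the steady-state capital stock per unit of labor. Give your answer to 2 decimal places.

Steady state requires s·f(k) = (n + δ)·k, i.e. s·k^α = (n + δ)·k.
Rearranging, k^(1−α) = s / (n + δ).
k^0.6 = 0.40 / (0.022 + 0.085) = 0.40 / 0.107 = 3.7383
k* = 3.7383^(1/0.6) ≈ 9.0044

k* ≈ 9.00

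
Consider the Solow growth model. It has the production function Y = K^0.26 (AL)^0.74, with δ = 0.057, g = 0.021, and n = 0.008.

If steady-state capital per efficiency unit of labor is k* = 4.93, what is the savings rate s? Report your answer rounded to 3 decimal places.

s ≈ 0.280

In steady state, investment equals break-even investment: s·k^α = (n + g + δ)·k.
So s / (n + g + δ) = (k*)^(1−α) = 4.93^0.74 = 3.2562.
Therefore s = 3.2562 × (n + g + δ) = 3.2562 × 0.086 = 0.2800.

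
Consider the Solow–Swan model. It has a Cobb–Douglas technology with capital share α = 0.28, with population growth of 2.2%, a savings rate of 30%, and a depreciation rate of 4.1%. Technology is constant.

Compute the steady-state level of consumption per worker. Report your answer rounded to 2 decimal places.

c* = 1.28

Steady state requires s·f(k) = (n + δ)·k, i.e. s·k^α = (n + δ)·k.
Rearranging, k^(1−α) = s / (n + δ).
k^0.72 = 0.30 / (0.022 + 0.041) = 0.30 / 0.063 = 4.7619
k* = 4.7619^(1/0.72) ≈ 8.7370
y* = (k*)^α = 8.7370^0.28 ≈ 1.8348
c* = (1 − s)·y* = (1 − 0.30) × 1.8348 ≈ 1.2844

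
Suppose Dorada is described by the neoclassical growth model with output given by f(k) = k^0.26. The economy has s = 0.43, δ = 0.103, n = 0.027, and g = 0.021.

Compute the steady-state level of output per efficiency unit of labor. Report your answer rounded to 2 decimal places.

y* = 1.44

In steady state, investment equals break-even investment: s·k^α = (n + g + δ)·k.
Rearranging, k^(1−α) = s / (n + g + δ).
k^0.74 = 0.43 / (0.027 + 0.021 + 0.103) = 0.43 / 0.151 = 2.8477
k* = 2.8477^(1/0.74) ≈ 4.1132
y* = (k*)^α = 4.1132^0.26 ≈ 1.4444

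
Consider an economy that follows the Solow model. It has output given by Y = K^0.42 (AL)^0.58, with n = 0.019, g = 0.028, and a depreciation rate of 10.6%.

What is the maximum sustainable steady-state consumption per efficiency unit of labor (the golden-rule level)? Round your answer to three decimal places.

c_gold ≈ 1.205

At the golden rule, f'(k) = n + g + δ, so α·k^(α−1) = n + g + δ and k_gold = (α/(n + g + δ))^(1/(1−α)).
k_gold = (0.42/0.153)^(1/0.58) = 2.7451^1.7241 ≈ 5.7032
c_gold = f(k_gold) − (n + g + δ)·k_gold = 2.0776 − 0.153×5.7032 ≈ 1.2050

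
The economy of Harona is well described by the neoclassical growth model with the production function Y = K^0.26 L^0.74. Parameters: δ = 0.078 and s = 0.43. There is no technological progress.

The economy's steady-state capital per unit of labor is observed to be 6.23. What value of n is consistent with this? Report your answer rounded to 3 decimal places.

n ≈ 0.033

At the steady state, Δk = 0, so s·k^α = (n + δ)·k.
So s / (n + δ) = (k*)^(1−α) = 6.23^0.74 = 3.8719.
Therefore n + δ = s / 3.8719 = 0.43 / 3.8719 = 0.1111, so n = 0.1111 − 0.078 = 0.0331.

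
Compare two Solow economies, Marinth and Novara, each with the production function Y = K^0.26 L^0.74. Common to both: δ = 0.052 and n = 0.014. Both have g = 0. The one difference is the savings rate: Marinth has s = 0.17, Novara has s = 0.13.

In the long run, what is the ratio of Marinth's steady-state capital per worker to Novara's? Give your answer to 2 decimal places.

k*_M / k*_N ≈ 1.44

Steady-state k* = [s/(n + δ)]^(1/(1−α)), so the ratio is [ (s_M/(n + δ)_M) / (s_N/(n + δ)_N) ]^1.3514.
s_M/(n + δ)_M = 0.17/0.066 = 2.5758; s_N/(n + δ)_N = 0.13/0.066 = 1.9697.
Ratio = (2.5758/1.9697)^1.3514 = 1.3077^1.3514 ≈ 1.4370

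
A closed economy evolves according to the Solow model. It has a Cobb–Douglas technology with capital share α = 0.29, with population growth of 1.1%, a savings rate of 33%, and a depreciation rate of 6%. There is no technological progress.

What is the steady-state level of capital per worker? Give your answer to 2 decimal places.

Steady state requires s·f(k) = (n + δ)·k, i.e. s·k^α = (n + δ)·k.
Dividing both sides by k: k^(1−α) = s / (n + δ).
k^0.71 = 0.33 / (0.011 + 0.060) = 0.33 / 0.071 = 4.6479
k* = 4.6479^(1/0.71) ≈ 8.7056

k* = 8.71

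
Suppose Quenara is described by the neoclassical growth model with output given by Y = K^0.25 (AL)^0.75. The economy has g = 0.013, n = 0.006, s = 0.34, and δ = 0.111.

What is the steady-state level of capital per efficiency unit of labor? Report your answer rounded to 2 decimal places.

In steady state, investment equals break-even investment: s·k^α = (n + g + δ)·k.
Rearranging, k^(1−α) = s / (n + g + δ).
k^0.75 = 0.34 / (0.006 + 0.013 + 0.111) = 0.34 / 0.130 = 2.6154
k* = 2.6154^(1/0.75) ≈ 3.6034

k* ≈ 3.60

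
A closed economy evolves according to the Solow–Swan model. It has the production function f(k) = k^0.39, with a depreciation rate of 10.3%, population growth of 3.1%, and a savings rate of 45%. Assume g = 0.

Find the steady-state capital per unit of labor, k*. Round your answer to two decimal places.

k* ≈ 7.29

In steady state, investment equals break-even investment: s·k^α = (n + δ)·k.
Dividing both sides by k: k^(1−α) = s / (n + δ).
k^0.61 = 0.45 / (0.031 + 0.103) = 0.45 / 0.134 = 3.3582
k* = 3.3582^(1/0.61) ≈ 7.2857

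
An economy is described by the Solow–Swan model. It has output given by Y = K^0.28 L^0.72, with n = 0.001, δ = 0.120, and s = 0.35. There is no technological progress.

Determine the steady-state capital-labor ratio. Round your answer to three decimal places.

k* = 4.372

Steady state requires s·f(k) = (n + δ)·k, i.e. s·k^α = (n + δ)·k.
Dividing both sides by k: k^(1−α) = s / (n + δ).
k^0.72 = 0.35 / (0.001 + 0.120) = 0.35 / 0.121 = 2.8926
k* = 2.8926^(1/0.72) ≈ 4.3720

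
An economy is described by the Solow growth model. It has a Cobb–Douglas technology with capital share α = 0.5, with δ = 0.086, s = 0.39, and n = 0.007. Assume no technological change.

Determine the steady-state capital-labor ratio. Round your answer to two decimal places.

k* = 17.59

At the steady state, Δk = 0, so s·k^α = (n + δ)·k.
Dividing both sides by k: k^(1−α) = s / (n + δ).
k^0.5 = 0.39 / (0.007 + 0.086) = 0.39 / 0.093 = 4.1935
k* = 4.1935^(1/0.5) ≈ 17.5854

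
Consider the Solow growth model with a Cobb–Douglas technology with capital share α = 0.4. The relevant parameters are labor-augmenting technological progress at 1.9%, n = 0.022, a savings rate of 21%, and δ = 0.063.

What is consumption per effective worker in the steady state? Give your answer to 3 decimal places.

In steady state, investment equals break-even investment: s·k^α = (n + g + δ)·k.
Rearranging, k^(1−α) = s / (n + g + δ).
k^0.6 = 0.21 / (0.022 + 0.019 + 0.063) = 0.21 / 0.104 = 2.0192
k* = 2.0192^(1/0.6) ≈ 3.2258
y* = (k*)^α = 3.2258^0.4 ≈ 1.5976
c* = (1 − s)·y* = (1 − 0.21) × 1.5976 ≈ 1.2621

c* ≈ 1.262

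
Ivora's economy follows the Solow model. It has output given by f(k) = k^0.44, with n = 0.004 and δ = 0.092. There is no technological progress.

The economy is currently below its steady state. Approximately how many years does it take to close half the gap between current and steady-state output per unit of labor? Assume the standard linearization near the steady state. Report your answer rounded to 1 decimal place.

Near the steady state the convergence rate is λ = (1 − α)(n + δ).
λ = (1 − 0.44) × 0.096 = 0.56 × 0.096 = 0.05376
Half-life = ln 2 / λ = 0.6931 / 0.05376 ≈ 12.89 years

half-life ≈ 12.9 years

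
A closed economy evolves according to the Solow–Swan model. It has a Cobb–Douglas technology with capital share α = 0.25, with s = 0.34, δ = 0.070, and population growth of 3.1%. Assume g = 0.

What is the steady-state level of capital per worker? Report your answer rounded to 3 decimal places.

Steady state requires s·f(k) = (n + δ)·k, i.e. s·k^α = (n + δ)·k.
Dividing both sides by k: k^(1−α) = s / (n + δ).
k^0.75 = 0.34 / (0.031 + 0.070) = 0.34 / 0.101 = 3.3663
k* = 3.3663^(1/0.75) ≈ 5.0451

k* ≈ 5.045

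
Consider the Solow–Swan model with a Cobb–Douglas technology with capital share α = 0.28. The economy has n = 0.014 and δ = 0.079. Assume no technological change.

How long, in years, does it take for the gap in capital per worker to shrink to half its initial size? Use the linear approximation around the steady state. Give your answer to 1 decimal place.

t_½ ≈ 10.4 years

Near the steady state the convergence rate is λ = (1 − α)(n + δ).
λ = (1 − 0.28) × 0.093 = 0.72 × 0.093 = 0.06696
Half-life = ln 2 / λ = 0.6931 / 0.06696 ≈ 10.35 years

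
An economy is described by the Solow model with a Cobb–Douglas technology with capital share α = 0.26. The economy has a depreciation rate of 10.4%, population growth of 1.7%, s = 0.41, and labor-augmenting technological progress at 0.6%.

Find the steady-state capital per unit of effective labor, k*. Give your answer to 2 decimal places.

k* ≈ 4.87

In steady state, investment equals break-even investment: s·k^α = (n + g + δ)·k.
Rearranging, k^(1−α) = s / (n + g + δ).
k^0.74 = 0.41 / (0.017 + 0.006 + 0.104) = 0.41 / 0.127 = 3.2283
k* = 3.2283^(1/0.74) ≈ 4.8731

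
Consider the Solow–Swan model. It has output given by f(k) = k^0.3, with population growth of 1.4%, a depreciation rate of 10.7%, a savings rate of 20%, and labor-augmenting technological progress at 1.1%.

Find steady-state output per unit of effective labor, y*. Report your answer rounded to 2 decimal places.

y* ≈ 1.19

Steady state requires s·f(k) = (n + g + δ)·k, i.e. s·k^α = (n + g + δ)·k.
Rearranging, k^(1−α) = s / (n + g + δ).
k^0.7 = 0.20 / (0.014 + 0.011 + 0.107) = 0.20 / 0.132 = 1.5152
k* = 1.5152^(1/0.7) ≈ 1.8106
y* = (k*)^α = 1.8106^0.3 ≈ 1.1949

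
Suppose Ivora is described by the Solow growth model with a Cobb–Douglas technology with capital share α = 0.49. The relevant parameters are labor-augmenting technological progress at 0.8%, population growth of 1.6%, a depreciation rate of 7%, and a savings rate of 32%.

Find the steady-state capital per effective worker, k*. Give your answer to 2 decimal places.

k* ≈ 11.05

At the steady state, Δk = 0, so s·k^α = (n + g + δ)·k.
Dividing both sides by k: k^(1−α) = s / (n + g + δ).
k^0.51 = 0.32 / (0.016 + 0.008 + 0.070) = 0.32 / 0.094 = 3.4043
k* = 3.4043^(1/0.51) ≈ 11.0457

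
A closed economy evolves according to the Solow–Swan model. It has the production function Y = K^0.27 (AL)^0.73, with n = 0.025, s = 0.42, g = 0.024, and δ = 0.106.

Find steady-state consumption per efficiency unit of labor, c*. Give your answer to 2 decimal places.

In steady state, investment equals break-even investment: s·k^α = (n + g + δ)·k.
Dividing both sides by k: k^(1−α) = s / (n + g + δ).
k^0.73 = 0.42 / (0.025 + 0.024 + 0.106) = 0.42 / 0.155 = 2.7097
k* = 2.7097^(1/0.73) ≈ 3.9178
y* = (k*)^α = 3.9178^0.27 ≈ 1.4458
c* = (1 − s)·y* = (1 − 0.42) × 1.4458 ≈ 0.8386

c* = 0.84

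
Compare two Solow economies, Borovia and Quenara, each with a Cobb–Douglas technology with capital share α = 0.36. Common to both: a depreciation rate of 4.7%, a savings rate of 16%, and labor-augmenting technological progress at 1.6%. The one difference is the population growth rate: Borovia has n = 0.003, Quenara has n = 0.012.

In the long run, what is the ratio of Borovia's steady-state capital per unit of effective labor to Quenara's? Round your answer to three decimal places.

k*_B / k*_Q ≈ 1.221

Steady-state k* = [s/(n + g + δ)]^(1/(1−α)), so the ratio is [ (s_B/(n + g + δ)_B) / (s_Q/(n + g + δ)_Q) ]^1.5625.
s_B/(n + g + δ)_B = 0.16/0.066 = 2.4242; s_Q/(n + g + δ)_Q = 0.16/0.075 = 2.1333.
Ratio = (2.4242/2.1333)^1.5625 = 1.1364^1.5625 ≈ 1.2211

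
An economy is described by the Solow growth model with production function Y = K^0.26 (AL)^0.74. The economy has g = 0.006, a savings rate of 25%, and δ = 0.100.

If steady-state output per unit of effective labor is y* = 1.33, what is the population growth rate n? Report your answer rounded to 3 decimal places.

At the steady state, Δk = 0, so s·k^α = (n + g + δ)·k.
Since y* = [s/(n + g + δ)]^(α/(1−α)), we have s/(n + g + δ) = (y*)^((1−α)/α) = 1.33^2.8462 = 2.2517.
Therefore n + g + δ = s / 2.2517 = 0.25 / 2.2517 = 0.1110, so n = 0.1110 − 0.106 = 0.0050.

n ≈ 0.005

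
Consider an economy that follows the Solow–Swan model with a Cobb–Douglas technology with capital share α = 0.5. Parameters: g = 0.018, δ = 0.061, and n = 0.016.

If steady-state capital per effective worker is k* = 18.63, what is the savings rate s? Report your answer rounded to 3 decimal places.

s ≈ 0.410

At the steady state, Δk = 0, so s·k^α = (n + g + δ)·k.
So s / (n + g + δ) = (k*)^(1−α) = 18.63^0.5 = 4.3162.
Therefore s = 4.3162 × (n + g + δ) = 4.3162 × 0.095 = 0.4100.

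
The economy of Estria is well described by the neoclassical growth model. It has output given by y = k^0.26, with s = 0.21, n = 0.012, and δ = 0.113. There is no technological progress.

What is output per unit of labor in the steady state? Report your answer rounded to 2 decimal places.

y* ≈ 1.20

In steady state, investment equals break-even investment: s·k^α = (n + δ)·k.
Dividing both sides by k: k^(1−α) = s / (n + δ).
k^0.74 = 0.21 / (0.012 + 0.113) = 0.21 / 0.125 = 1.6800
k* = 1.6800^(1/0.74) ≈ 2.0159
y* = (k*)^α = 2.0159^0.26 ≈ 1.1999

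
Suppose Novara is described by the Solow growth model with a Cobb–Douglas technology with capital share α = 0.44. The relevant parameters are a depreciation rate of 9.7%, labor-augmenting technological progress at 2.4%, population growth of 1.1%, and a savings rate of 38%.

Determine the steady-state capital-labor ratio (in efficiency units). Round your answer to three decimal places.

k* = 6.607

Steady state requires s·f(k) = (n + g + δ)·k, i.e. s·k^α = (n + g + δ)·k.
Dividing both sides by k: k^(1−α) = s / (n + g + δ).
k^0.56 = 0.38 / (0.011 + 0.024 + 0.097) = 0.38 / 0.132 = 2.8788
k* = 2.8788^(1/0.56) ≈ 6.6072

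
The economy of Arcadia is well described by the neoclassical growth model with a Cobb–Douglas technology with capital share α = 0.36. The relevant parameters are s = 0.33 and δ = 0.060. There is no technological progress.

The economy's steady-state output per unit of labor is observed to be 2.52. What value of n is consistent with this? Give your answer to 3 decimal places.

In steady state, investment equals break-even investment: s·k^α = (n + δ)·k.
Since y* = [s/(n + δ)]^(α/(1−α)), we have s/(n + δ) = (y*)^((1−α)/α) = 2.52^1.7778 = 5.1714.
Therefore n + δ = s / 5.1714 = 0.33 / 5.1714 = 0.0638, so n = 0.0638 − 0.060 = 0.0038.

n ≈ 0.004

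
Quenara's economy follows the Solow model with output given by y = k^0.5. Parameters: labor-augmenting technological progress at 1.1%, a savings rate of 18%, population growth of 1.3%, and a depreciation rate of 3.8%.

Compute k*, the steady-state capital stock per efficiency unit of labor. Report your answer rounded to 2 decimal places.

k* = 8.43

At the steady state, Δk = 0, so s·k^α = (n + g + δ)·k.
Dividing both sides by k: k^(1−α) = s / (n + g + δ).
k^0.5 = 0.18 / (0.013 + 0.011 + 0.038) = 0.18 / 0.062 = 2.9032
k* = 2.9032^(1/0.5) ≈ 8.4286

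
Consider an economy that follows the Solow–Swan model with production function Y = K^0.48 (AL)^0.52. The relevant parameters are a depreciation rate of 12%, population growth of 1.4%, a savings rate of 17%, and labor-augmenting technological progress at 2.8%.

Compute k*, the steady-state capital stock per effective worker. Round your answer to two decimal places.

k* = 1.10

Steady state requires s·f(k) = (n + g + δ)·k, i.e. s·k^α = (n + g + δ)·k.
Rearranging, k^(1−α) = s / (n + g + δ).
k^0.52 = 0.17 / (0.014 + 0.028 + 0.120) = 0.17 / 0.162 = 1.0494
k* = 1.0494^(1/0.52) ≈ 1.0972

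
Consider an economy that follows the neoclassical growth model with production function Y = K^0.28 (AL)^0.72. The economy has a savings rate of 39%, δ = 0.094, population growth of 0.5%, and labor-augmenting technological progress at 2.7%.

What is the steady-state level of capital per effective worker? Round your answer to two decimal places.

k* = 4.80

At the steady state, Δk = 0, so s·k^α = (n + g + δ)·k.
Dividing both sides by k: k^(1−α) = s / (n + g + δ).
k^0.72 = 0.39 / (0.005 + 0.027 + 0.094) = 0.39 / 0.126 = 3.0952
k* = 3.0952^(1/0.72) ≈ 4.8030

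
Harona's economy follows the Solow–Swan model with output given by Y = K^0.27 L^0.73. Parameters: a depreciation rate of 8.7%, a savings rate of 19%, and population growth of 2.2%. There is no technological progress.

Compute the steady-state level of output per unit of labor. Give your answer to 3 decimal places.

y* ≈ 1.228

In steady state, investment equals break-even investment: s·k^α = (n + δ)·k.
Dividing both sides by k: k^(1−α) = s / (n + δ).
k^0.73 = 0.19 / (0.022 + 0.087) = 0.19 / 0.109 = 1.7431
k* = 1.7431^(1/0.73) ≈ 2.1408
y* = (k*)^α = 2.1408^0.27 ≈ 1.2282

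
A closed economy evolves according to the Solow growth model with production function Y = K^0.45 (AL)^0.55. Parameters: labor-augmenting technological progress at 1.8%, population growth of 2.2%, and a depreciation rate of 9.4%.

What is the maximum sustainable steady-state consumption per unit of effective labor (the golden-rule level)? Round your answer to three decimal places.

At the golden rule, f'(k) = n + g + δ, so α·k^(α−1) = n + g + δ and k_gold = (α/(n + g + δ))^(1/(1−α)).
k_gold = (0.45/0.134)^(1/0.55) = 3.3582^1.8182 ≈ 9.0483
c_gold = f(k_gold) − (n + g + δ)·k_gold = 2.6944 − 0.134×9.0483 ≈ 1.4819

c_gold ≈ 1.482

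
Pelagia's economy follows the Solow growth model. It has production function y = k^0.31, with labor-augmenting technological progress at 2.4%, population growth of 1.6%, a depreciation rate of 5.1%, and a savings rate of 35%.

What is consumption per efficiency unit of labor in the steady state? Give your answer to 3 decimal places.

c* ≈ 1.191

At the steady state, Δk = 0, so s·k^α = (n + g + δ)·k.
Rearranging, k^(1−α) = s / (n + g + δ).
k^0.69 = 0.35 / (0.016 + 0.024 + 0.051) = 0.35 / 0.091 = 3.8462
k* = 3.8462^(1/0.69) ≈ 7.0449
y* = (k*)^α = 7.0449^0.31 ≈ 1.8316
c* = (1 − s)·y* = (1 − 0.35) × 1.8316 ≈ 1.1905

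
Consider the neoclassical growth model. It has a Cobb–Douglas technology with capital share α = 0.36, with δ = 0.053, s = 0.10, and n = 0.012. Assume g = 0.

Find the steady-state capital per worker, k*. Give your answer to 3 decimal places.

Steady state requires s·f(k) = (n + δ)·k, i.e. s·k^α = (n + δ)·k.
Rearranging, k^(1−α) = s / (n + δ).
k^0.64 = 0.10 / (0.012 + 0.053) = 0.10 / 0.065 = 1.5385
k* = 1.5385^(1/0.64) ≈ 1.9604

k* ≈ 1.960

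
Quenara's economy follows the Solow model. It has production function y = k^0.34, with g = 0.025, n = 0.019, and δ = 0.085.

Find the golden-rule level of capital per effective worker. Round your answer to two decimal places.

k_gold ≈ 4.34

The golden rule sets f'(k) = n + g + δ, i.e. α·k^(α−1) = n + g + δ.
So k^(1−α) = α / (n + g + δ) = 0.34 / 0.129 = 2.6357.
k_gold = 2.6357^(1/0.66) ≈ 4.3423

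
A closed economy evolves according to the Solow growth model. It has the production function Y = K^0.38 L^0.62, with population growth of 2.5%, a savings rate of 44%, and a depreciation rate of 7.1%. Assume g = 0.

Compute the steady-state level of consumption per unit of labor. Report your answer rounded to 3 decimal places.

Steady state requires s·f(k) = (n + δ)·k, i.e. s·k^α = (n + δ)·k.
Dividing both sides by k: k^(1−α) = s / (n + δ).
k^0.62 = 0.44 / (0.025 + 0.071) = 0.44 / 0.096 = 4.5833
k* = 4.5833^(1/0.62) ≈ 11.6524
y* = (k*)^α = 11.6524^0.38 ≈ 2.5424
c* = (1 − s)·y* = (1 − 0.44) × 2.5424 ≈ 1.4237

c* = 1.424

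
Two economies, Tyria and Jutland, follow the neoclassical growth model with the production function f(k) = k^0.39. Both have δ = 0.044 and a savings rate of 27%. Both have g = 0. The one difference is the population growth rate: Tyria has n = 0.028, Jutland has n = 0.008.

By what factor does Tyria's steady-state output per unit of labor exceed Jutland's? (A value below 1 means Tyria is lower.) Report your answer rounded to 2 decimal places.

Steady-state y* = [s/(n + δ)]^(α/(1−α)), so the ratio is [ (s_T/(n + δ)_T) / (s_J/(n + δ)_J) ]^0.6393.
s_T/(n + δ)_T = 0.27/0.072 = 3.7500; s_J/(n + δ)_J = 0.27/0.052 = 5.1923.
Ratio = (3.7500/5.1923)^0.6393 = 0.7222^0.6393 ≈ 0.8122

y*_T / y*_J ≈ 0.81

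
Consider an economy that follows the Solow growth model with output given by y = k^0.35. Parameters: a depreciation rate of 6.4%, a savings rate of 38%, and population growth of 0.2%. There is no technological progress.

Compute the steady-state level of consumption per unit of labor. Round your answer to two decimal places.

c* = 1.59

At the steady state, Δk = 0, so s·k^α = (n + δ)·k.
Rearranging, k^(1−α) = s / (n + δ).
k^0.65 = 0.38 / (0.002 + 0.064) = 0.38 / 0.066 = 5.7576
k* = 5.7576^(1/0.65) ≈ 14.7775
y* = (k*)^α = 14.7775^0.35 ≈ 2.5666
c* = (1 − s)·y* = (1 − 0.38) × 2.5666 ≈ 1.5913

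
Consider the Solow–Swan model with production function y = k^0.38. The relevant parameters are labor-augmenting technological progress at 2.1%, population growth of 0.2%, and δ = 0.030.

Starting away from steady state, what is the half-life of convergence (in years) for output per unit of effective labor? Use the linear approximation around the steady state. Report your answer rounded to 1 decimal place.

Near the steady state the convergence rate is λ = (1 − α)(n + g + δ).
λ = (1 − 0.38) × 0.053 = 0.62 × 0.053 = 0.03286
Half-life = ln 2 / λ = 0.6931 / 0.03286 ≈ 21.09 years

about 21.1 years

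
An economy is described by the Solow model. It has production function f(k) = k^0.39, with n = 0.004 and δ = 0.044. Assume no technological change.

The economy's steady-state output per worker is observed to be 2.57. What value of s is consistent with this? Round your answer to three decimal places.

At the steady state, Δk = 0, so s·k^α = (n + δ)·k.
Since y* = [s/(n + δ)]^(α/(1−α)), we have s/(n + δ) = (y*)^((1−α)/α) = 2.57^1.5641 = 4.3770.
Therefore s = 4.3770 × (n + δ) = 4.3770 × 0.048 = 0.2101.

s ≈ 0.210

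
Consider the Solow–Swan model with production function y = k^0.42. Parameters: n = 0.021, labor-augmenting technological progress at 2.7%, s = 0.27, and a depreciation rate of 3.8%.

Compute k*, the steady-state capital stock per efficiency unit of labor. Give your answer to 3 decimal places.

At the steady state, Δk = 0, so s·k^α = (n + g + δ)·k.
Dividing both sides by k: k^(1−α) = s / (n + g + δ).
k^0.58 = 0.27 / (0.021 + 0.027 + 0.038) = 0.27 / 0.086 = 3.1395
k* = 3.1395^(1/0.58) ≈ 7.1888

k* ≈ 7.189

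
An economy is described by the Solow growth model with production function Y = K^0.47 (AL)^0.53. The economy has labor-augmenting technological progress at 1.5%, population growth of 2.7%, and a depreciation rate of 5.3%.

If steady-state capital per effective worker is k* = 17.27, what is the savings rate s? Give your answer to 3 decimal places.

s ≈ 0.430

Steady state requires s·f(k) = (n + g + δ)·k, i.e. s·k^α = (n + g + δ)·k.
So s / (n + g + δ) = (k*)^(1−α) = 17.27^0.53 = 4.5265.
Therefore s = 4.5265 × (n + g + δ) = 4.5265 × 0.095 = 0.4300.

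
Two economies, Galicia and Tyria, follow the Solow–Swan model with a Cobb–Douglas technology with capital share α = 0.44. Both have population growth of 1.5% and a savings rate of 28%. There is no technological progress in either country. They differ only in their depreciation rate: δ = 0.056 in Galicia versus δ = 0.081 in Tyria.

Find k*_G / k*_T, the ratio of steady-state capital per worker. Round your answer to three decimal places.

k*_G / k*_T ≈ 1.714

Steady-state k* = [s/(n + δ)]^(1/(1−α)), so the ratio is [ (s_G/(n + δ)_G) / (s_T/(n + δ)_T) ]^1.7857.
s_G/(n + δ)_G = 0.28/0.071 = 3.9437; s_T/(n + δ)_T = 0.28/0.096 = 2.9167.
Ratio = (3.9437/2.9167)^1.7857 = 1.3521^1.7857 ≈ 1.7137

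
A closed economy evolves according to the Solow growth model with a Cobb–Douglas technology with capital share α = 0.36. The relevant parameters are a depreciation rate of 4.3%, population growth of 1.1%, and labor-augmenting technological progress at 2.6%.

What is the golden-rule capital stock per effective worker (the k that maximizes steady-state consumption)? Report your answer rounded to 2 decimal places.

The golden rule sets f'(k) = n + g + δ, i.e. α·k^(α−1) = n + g + δ.
So k^(1−α) = α / (n + g + δ) = 0.36 / 0.080 = 4.5000.
k_gold = 4.5000^(1/0.64) ≈ 10.4868

k_gold ≈ 10.49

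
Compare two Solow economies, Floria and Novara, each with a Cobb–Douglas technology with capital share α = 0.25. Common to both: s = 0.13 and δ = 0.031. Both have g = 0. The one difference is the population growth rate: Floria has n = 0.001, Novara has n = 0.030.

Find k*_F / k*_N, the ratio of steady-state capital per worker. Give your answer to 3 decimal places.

k*_F / k*_N ≈ 2.364

Steady-state k* = [s/(n + δ)]^(1/(1−α)), so the ratio is [ (s_F/(n + δ)_F) / (s_N/(n + δ)_N) ]^1.3333.
s_F/(n + δ)_F = 0.13/0.032 = 4.0625; s_N/(n + δ)_N = 0.13/0.061 = 2.1311.
Ratio = (4.0625/2.1311)^1.3333 = 1.9063^1.3333 ≈ 2.3636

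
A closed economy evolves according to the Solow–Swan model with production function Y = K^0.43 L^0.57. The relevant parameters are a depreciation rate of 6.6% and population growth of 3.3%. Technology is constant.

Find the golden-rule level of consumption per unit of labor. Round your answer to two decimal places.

c_gold ≈ 1.73

At the golden rule, f'(k) = n + δ, so α·k^(α−1) = n + δ and k_gold = (α/(n + δ))^(1/(1−α)).
k_gold = (0.43/0.099)^(1/0.57) = 4.3434^1.7544 ≈ 13.1525
c_gold = f(k_gold) − (n + δ)·k_gold = 3.0281 − 0.099×13.1525 ≈ 1.7260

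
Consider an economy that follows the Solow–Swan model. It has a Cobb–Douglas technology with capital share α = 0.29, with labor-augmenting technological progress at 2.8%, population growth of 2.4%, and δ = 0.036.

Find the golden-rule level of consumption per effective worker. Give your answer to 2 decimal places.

c_gold ≈ 1.16

At the golden rule, f'(k) = n + g + δ, so α·k^(α−1) = n + g + δ and k_gold = (α/(n + g + δ))^(1/(1−α)).
k_gold = (0.29/0.088)^(1/0.71) = 3.2955^1.4085 ≈ 5.3640
c_gold = f(k_gold) − (n + g + δ)·k_gold = 1.6276 − 0.088×5.3640 ≈ 1.1556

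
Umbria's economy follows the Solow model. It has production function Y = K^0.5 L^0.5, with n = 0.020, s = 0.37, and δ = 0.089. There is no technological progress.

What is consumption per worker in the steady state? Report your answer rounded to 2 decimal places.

Steady state requires s·f(k) = (n + δ)·k, i.e. s·k^α = (n + δ)·k.
Rearranging, k^(1−α) = s / (n + δ).
k^0.5 = 0.37 / (0.020 + 0.089) = 0.37 / 0.109 = 3.3945
k* = 3.3945^(1/0.5) ≈ 11.5226
y* = (k*)^α = 11.5226^0.5 ≈ 3.3945
c* = (1 − s)·y* = (1 − 0.37) × 3.3945 ≈ 2.1385

c* ≈ 2.14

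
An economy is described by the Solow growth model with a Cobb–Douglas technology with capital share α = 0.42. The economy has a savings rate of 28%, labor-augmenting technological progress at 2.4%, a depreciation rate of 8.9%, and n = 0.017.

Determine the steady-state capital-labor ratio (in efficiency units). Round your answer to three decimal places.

In steady state, investment equals break-even investment: s·k^α = (n + g + δ)·k.
Rearranging, k^(1−α) = s / (n + g + δ).
k^0.58 = 0.28 / (0.017 + 0.024 + 0.089) = 0.28 / 0.130 = 2.1538
k* = 2.1538^(1/0.58) ≈ 3.7540

k* ≈ 3.754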